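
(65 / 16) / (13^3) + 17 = 45973 / 2704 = 17.00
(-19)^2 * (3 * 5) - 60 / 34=92025 / 17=5413.24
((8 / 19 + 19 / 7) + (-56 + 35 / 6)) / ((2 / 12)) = -37531 / 133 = -282.19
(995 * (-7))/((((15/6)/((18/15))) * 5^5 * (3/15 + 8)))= -16716/128125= -0.13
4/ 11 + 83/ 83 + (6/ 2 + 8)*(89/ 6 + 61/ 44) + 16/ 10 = 119711/ 660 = 181.38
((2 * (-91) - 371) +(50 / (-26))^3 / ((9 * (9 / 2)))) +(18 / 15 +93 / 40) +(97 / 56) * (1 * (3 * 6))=-25834403711 / 49827960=-518.47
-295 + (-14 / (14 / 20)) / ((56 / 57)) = -4415 / 14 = -315.36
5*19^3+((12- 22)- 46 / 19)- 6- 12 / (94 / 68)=30601233 / 893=34267.90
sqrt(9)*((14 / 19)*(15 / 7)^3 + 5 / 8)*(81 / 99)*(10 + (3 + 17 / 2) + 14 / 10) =72532773 / 163856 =442.66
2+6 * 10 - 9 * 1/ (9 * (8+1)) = 557/ 9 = 61.89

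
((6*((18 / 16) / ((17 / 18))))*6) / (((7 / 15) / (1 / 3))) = 3645 / 119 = 30.63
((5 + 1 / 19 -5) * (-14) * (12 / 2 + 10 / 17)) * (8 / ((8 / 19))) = -1568 / 17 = -92.24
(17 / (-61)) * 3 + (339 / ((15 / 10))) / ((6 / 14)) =96349 / 183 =526.50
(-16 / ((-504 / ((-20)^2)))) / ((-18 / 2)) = -800 / 567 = -1.41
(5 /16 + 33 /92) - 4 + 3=-121 /368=-0.33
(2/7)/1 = 2/7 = 0.29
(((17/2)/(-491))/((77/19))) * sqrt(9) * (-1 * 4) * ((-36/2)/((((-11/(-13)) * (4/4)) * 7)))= -453492/2911139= -0.16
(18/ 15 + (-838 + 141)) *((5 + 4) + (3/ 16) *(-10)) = -198303/ 40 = -4957.58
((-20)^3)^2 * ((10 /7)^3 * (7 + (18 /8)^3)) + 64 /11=12947000021952 /3773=3431486886.28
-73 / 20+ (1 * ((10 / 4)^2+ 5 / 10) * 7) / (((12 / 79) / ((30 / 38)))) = 241.93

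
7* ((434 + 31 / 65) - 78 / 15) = 195321 / 65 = 3004.94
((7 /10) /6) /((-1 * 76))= -7 /4560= -0.00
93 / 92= 1.01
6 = 6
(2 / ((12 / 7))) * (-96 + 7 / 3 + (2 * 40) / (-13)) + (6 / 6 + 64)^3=64234999 / 234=274508.54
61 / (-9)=-61 / 9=-6.78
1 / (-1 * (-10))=0.10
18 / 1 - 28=-10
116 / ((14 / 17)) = 986 / 7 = 140.86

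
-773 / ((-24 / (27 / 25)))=6957 / 200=34.78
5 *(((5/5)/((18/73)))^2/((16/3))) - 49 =-58027/1728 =-33.58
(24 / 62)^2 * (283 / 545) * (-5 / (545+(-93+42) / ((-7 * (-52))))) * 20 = -296674560 / 20774764421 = -0.01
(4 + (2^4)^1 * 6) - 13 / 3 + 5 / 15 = 96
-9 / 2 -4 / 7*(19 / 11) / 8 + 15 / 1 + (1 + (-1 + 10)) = 1569 / 77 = 20.38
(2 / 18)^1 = 0.11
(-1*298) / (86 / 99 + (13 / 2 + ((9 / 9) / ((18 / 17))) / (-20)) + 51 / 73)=-37.16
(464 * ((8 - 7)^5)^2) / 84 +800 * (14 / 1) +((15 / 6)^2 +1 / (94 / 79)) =44267401 / 3948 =11212.61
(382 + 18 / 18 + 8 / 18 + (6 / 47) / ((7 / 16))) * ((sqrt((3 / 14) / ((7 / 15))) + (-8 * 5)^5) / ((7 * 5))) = -23270256640000 / 20727 + 1136243 * sqrt(10) / 483630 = -1122702585.32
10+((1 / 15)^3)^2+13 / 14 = 1742765639 / 159468750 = 10.93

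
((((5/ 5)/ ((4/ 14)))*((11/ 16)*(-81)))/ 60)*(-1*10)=32.48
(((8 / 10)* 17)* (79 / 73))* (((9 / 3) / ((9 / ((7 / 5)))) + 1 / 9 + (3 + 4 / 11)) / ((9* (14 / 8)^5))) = 10732310528 / 27329442525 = 0.39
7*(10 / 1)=70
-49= -49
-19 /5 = -3.80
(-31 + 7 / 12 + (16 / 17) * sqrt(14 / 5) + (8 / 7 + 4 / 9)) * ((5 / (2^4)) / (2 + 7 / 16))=-36325 / 9828 + 16 * sqrt(70) / 663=-3.49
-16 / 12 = -4 / 3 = -1.33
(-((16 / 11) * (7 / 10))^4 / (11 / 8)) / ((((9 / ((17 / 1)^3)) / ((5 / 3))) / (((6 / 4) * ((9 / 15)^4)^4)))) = -924392534826958848 / 3071804046630859375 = -0.30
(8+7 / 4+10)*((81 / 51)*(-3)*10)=-31995 / 34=-941.03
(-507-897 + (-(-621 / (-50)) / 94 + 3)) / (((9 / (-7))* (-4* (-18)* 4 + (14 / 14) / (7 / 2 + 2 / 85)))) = 9204083651 / 2434816200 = 3.78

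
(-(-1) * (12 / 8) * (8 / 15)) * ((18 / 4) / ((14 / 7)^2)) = 9 / 10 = 0.90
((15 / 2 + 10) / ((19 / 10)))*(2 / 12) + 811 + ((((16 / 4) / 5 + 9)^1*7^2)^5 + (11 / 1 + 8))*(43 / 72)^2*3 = 58399627237226233547 / 2137500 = 27321463034959.64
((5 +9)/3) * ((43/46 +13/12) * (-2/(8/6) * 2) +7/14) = -3577/138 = -25.92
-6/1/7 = -6/7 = -0.86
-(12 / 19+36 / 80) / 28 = -411 / 10640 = -0.04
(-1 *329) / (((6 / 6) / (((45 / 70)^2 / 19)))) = -3807 / 532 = -7.16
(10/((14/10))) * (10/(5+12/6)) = 500/49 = 10.20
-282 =-282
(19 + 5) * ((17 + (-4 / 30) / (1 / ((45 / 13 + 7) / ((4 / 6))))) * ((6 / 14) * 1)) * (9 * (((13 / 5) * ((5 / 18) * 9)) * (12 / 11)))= 3767472 / 385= 9785.64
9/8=1.12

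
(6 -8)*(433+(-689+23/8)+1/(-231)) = 467783/924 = 506.26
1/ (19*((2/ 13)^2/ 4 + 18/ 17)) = 2873/ 58121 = 0.05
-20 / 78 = -10 / 39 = -0.26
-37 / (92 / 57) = -2109 / 92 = -22.92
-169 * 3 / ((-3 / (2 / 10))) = 169 / 5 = 33.80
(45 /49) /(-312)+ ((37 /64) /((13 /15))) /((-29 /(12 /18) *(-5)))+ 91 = 53793449 /591136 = 91.00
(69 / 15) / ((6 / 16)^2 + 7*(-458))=-1472 / 1025875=-0.00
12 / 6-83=-81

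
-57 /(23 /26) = -1482 /23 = -64.43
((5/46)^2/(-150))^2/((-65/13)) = -1/805942080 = -0.00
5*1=5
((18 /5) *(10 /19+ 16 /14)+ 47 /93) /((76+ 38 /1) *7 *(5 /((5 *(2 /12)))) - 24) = 402883 /294629580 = 0.00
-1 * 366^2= -133956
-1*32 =-32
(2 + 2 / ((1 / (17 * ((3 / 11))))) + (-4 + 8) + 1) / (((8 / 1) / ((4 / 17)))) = 179 / 374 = 0.48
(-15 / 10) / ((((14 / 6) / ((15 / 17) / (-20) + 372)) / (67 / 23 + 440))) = -2318938119 / 21896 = -105906.93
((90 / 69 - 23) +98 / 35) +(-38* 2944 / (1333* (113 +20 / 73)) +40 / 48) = -143009369791 / 7605578130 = -18.80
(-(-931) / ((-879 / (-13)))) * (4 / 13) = 3724 / 879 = 4.24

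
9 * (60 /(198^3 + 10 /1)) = 270 /3881201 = 0.00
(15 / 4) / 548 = 15 / 2192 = 0.01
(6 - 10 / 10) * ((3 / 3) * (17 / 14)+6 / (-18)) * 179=788.45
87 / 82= 1.06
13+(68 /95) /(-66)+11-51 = -84679 /3135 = -27.01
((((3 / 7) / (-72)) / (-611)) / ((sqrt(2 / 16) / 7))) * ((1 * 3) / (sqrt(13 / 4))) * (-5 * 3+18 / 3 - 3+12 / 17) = -96 * sqrt(26) / 135031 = -0.00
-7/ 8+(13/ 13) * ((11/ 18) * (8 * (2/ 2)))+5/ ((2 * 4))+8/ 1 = 455/ 36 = 12.64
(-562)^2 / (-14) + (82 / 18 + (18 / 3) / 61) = -86681293 / 3843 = -22555.63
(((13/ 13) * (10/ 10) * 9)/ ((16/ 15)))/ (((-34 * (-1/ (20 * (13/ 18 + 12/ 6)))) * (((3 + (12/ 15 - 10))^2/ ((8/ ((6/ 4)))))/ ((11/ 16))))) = 336875/ 261392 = 1.29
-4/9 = -0.44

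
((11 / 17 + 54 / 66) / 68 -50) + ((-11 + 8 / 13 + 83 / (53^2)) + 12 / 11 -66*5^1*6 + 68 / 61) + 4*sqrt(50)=-2624123012209 / 1287516386 + 20*sqrt(2)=-2009.84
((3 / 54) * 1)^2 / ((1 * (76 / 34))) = 17 / 12312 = 0.00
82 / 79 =1.04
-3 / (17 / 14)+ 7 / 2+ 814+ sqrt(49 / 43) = 7 * sqrt(43) / 43+ 27711 / 34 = 816.10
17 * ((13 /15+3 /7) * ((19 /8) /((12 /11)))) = 47.94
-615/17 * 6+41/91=-335093/1547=-216.61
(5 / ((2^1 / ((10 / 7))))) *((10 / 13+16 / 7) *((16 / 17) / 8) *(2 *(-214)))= -5949200 / 10829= -549.38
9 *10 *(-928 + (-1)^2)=-83430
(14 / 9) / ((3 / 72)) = 112 / 3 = 37.33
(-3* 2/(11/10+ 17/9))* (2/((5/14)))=-3024/269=-11.24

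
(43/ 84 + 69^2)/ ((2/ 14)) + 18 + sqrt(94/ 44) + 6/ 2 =sqrt(1034)/ 22 + 400219/ 12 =33353.04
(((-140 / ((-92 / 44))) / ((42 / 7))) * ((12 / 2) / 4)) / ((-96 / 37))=-14245 / 2208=-6.45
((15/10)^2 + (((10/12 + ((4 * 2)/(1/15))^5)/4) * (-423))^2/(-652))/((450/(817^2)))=-32866600825656495991897290834777/2086400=-15752780303708059812067340.00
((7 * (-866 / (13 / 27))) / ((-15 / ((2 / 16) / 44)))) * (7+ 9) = 27279 / 715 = 38.15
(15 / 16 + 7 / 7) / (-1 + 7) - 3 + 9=607 / 96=6.32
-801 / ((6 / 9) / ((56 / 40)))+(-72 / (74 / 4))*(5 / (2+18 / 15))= -624627 / 370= -1688.18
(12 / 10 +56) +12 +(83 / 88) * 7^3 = 172793 / 440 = 392.71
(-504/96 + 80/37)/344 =-457/50912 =-0.01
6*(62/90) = 62/15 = 4.13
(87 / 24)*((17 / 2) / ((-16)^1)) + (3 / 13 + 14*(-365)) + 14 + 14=-16918537 / 3328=-5083.70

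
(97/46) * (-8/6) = -194/69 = -2.81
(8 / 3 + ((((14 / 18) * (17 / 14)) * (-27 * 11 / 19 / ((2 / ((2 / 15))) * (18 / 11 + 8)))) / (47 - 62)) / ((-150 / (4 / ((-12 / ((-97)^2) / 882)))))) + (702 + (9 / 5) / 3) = 2091629279 / 2517500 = 830.84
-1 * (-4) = 4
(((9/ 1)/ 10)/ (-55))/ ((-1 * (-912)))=-3/ 167200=-0.00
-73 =-73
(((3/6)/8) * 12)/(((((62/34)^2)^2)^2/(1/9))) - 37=-37.00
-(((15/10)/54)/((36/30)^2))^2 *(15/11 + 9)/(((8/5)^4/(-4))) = 7421875/3153199104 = 0.00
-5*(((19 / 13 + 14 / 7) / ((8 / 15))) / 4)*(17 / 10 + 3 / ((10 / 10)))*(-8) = 31725 / 104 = 305.05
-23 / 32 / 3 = -23 / 96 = -0.24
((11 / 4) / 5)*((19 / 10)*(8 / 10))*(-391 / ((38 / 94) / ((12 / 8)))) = -606441 / 500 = -1212.88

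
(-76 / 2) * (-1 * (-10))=-380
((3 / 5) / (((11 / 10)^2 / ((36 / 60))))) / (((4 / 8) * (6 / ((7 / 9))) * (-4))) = -7 / 363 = -0.02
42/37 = 1.14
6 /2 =3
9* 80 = 720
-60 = -60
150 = 150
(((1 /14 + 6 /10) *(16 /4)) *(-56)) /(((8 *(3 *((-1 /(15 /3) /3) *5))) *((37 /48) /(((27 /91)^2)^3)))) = 1748041246368 /105055811627585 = 0.02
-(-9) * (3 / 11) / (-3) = -0.82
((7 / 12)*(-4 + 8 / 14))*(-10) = 20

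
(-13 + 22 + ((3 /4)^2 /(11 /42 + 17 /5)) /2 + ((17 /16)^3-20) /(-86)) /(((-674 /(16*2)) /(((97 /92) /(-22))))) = 244244766063 /11547957194752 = 0.02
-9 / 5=-1.80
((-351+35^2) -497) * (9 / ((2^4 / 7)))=23751 / 16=1484.44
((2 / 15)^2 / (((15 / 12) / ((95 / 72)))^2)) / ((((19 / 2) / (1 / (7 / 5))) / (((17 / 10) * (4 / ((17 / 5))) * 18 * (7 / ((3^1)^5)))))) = 152 / 98415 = 0.00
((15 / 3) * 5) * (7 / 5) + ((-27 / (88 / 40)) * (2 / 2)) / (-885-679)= 602275 / 17204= 35.01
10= 10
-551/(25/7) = -3857/25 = -154.28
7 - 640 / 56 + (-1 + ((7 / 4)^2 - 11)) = -1497 / 112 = -13.37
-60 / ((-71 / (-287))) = -17220 / 71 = -242.54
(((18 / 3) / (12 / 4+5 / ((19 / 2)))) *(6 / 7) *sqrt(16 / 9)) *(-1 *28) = -3648 / 67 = -54.45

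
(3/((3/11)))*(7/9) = 77/9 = 8.56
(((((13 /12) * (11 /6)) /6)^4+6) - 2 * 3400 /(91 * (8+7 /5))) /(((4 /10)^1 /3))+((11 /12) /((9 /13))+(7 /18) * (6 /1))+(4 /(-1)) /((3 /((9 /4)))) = -1377772877728439 /99307712544768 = -13.87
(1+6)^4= 2401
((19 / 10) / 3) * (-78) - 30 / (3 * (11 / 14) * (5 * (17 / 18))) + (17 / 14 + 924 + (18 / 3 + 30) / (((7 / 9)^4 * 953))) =3736383944911 / 4278846110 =873.22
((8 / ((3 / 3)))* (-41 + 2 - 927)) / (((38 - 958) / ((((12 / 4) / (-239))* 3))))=-378 / 1195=-0.32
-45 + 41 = -4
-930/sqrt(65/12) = -372 * sqrt(195)/13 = -399.59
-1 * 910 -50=-960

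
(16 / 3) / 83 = 16 / 249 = 0.06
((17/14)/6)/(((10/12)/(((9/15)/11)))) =0.01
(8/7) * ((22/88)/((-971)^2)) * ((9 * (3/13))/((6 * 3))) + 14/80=600589837/3431941240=0.18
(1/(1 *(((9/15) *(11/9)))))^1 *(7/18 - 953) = -85735/66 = -1299.02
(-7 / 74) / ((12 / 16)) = -14 / 111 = -0.13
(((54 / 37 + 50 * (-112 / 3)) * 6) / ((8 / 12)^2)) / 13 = -71667 / 37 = -1936.95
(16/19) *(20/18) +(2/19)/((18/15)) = 175/171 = 1.02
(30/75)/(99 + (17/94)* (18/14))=1316/326475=0.00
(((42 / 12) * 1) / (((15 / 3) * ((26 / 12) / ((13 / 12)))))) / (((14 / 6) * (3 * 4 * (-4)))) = -1 / 320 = -0.00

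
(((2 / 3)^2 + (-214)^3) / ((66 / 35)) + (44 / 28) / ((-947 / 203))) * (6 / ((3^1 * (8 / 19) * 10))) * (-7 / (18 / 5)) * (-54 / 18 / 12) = -194412196309429 / 162005184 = -1200036.88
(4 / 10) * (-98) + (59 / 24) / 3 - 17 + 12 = -15617 / 360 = -43.38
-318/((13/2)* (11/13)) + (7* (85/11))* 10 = 5314/11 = 483.09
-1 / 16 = -0.06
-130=-130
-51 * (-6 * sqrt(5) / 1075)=306 * sqrt(5) / 1075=0.64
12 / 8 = 3 / 2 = 1.50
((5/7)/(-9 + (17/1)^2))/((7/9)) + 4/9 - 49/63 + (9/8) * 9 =10079/1029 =9.79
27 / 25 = 1.08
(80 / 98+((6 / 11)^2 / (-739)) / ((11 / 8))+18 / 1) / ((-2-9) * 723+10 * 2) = -906873386 / 382345539653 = -0.00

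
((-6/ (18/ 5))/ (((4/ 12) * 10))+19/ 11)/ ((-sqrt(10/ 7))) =-27 * sqrt(70)/ 220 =-1.03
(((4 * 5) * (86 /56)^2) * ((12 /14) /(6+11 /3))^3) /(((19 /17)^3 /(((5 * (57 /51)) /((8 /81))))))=788837067225 /591904152812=1.33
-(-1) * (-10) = -10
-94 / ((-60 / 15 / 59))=2773 / 2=1386.50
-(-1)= 1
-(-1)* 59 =59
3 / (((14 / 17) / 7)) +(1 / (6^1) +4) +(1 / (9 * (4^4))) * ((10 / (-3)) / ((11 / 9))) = 41769 / 1408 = 29.67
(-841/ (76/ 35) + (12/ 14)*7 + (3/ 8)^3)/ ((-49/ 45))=166895955/ 476672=350.13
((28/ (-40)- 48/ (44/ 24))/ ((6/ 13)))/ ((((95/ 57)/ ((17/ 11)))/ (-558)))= 182325663/ 6050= 30136.47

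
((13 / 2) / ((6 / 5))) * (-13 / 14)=-5.03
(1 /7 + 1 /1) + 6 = 50 /7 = 7.14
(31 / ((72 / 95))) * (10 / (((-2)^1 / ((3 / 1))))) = -14725 / 24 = -613.54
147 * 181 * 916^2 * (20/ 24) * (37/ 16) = 86043357365/ 2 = 43021678682.50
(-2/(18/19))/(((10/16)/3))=-152/15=-10.13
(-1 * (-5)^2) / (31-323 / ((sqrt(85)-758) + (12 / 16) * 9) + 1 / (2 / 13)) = -34245739750 / 51957655681 + 516800 * sqrt(85) / 51957655681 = -0.66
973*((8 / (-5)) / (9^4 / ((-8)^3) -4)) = 3985408 / 43045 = 92.59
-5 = -5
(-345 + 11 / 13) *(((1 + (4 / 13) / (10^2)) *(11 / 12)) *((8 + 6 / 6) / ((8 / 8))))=-12032823 / 4225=-2848.01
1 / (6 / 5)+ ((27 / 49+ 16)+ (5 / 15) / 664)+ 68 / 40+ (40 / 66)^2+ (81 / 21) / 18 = 3484079339 / 177158520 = 19.67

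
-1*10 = -10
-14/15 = -0.93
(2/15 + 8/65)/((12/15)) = 0.32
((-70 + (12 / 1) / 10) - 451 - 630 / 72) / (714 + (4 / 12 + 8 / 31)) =-983103 / 1329140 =-0.74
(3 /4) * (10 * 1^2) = 15 /2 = 7.50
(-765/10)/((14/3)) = -459/28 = -16.39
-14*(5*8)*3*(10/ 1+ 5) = -25200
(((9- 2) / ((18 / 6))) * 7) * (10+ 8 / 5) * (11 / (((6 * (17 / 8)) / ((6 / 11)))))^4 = 11640832 / 1252815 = 9.29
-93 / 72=-31 / 24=-1.29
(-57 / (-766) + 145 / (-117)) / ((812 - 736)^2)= -104401 / 517656672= -0.00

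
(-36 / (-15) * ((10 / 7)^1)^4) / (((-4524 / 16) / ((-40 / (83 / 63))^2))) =-4147200000 / 127260497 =-32.59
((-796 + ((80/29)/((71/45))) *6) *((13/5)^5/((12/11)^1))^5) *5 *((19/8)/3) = -8730690949300729904563133728119513353297/183228881835937500000000000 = -47649098012387.37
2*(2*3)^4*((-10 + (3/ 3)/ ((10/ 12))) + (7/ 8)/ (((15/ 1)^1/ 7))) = -108756/ 5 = -21751.20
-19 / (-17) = 19 / 17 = 1.12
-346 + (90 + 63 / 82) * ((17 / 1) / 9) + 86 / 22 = -153917 / 902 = -170.64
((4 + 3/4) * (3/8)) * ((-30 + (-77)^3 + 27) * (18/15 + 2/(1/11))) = -94331751/5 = -18866350.20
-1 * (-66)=66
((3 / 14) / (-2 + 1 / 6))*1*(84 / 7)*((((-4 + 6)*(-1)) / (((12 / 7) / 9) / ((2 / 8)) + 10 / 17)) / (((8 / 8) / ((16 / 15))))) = 29376 / 13255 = 2.22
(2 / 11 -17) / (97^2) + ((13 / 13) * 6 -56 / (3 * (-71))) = 6.26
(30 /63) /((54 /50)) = 250 /567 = 0.44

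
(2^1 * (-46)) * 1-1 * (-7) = -85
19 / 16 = 1.19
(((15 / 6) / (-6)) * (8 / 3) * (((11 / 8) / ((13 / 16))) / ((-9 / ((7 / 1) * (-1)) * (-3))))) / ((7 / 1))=220 / 3159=0.07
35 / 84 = 5 / 12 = 0.42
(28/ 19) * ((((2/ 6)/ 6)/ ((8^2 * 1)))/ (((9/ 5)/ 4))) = 35/ 12312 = 0.00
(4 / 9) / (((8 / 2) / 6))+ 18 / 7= 68 / 21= 3.24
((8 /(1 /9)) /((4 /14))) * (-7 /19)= -1764 /19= -92.84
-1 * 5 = -5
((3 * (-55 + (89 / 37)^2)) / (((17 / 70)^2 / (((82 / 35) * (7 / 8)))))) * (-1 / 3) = 1710.57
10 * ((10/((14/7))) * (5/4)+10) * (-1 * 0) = 0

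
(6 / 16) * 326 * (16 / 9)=652 / 3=217.33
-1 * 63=-63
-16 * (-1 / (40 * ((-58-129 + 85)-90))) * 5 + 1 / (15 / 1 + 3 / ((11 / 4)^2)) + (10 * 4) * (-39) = -92997709 / 59616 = -1559.95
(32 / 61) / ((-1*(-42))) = 16 / 1281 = 0.01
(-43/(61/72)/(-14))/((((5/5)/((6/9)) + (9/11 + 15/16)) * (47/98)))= 1271424/547597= 2.32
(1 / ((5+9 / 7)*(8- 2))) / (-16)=-7 / 4224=-0.00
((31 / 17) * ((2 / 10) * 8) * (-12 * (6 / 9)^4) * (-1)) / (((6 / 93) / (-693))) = -18943232 / 255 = -74287.18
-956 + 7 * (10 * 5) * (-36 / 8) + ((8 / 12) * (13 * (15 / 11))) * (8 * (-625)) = -677841 / 11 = -61621.91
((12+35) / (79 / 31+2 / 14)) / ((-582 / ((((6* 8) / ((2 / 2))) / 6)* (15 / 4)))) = -50995 / 56648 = -0.90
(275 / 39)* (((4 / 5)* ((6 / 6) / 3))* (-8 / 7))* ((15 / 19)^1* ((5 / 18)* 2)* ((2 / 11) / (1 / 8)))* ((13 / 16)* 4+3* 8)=-1744000 / 46683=-37.36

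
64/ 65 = 0.98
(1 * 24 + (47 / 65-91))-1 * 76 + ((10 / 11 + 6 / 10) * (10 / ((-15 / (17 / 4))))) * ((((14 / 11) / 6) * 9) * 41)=-7502457 / 15730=-476.95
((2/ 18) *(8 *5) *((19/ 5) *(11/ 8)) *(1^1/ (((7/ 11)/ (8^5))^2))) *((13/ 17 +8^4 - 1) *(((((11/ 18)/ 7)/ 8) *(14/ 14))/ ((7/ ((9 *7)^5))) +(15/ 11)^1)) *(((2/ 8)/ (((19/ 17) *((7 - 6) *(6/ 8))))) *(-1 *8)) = -410551668435096117968896/ 441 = -930956164251918634850.10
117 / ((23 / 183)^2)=3918213 / 529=7406.83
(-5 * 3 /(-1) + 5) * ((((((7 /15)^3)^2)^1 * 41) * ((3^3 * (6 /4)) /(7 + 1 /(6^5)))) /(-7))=-1190742336 /170103125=-7.00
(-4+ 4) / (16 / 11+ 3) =0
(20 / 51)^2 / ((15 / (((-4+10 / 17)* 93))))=-143840 / 44217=-3.25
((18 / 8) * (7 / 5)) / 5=63 / 100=0.63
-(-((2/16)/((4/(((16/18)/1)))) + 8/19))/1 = 307/684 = 0.45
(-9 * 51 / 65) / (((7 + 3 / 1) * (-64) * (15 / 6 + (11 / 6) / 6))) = 4131 / 1050400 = 0.00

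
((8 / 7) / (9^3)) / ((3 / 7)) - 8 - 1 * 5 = -28423 / 2187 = -13.00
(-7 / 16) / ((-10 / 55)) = 77 / 32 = 2.41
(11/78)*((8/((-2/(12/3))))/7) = -88/273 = -0.32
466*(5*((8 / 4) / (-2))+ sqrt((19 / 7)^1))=-2330+ 466*sqrt(133) / 7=-1562.26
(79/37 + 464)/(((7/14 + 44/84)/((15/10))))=1086561/1591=682.94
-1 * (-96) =96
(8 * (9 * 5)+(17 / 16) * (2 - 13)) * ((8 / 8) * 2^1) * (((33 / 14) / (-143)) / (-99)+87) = 2912020679 / 48048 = 60606.49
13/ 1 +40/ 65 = 177/ 13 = 13.62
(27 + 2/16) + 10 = 297/8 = 37.12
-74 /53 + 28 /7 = 138 /53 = 2.60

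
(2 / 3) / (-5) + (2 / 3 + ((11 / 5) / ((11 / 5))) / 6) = 7 / 10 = 0.70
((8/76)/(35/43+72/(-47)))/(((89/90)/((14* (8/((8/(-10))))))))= 20.76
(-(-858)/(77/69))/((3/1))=256.29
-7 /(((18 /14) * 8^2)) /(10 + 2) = -49 /6912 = -0.01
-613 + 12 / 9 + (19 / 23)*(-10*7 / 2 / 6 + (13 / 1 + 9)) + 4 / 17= -1403087 / 2346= -598.08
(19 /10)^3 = 6859 /1000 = 6.86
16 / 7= 2.29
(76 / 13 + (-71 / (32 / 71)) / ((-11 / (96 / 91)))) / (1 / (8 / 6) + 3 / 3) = 83900 / 7007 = 11.97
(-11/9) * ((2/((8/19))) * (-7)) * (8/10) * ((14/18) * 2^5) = 327712/405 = 809.17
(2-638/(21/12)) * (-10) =25380/7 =3625.71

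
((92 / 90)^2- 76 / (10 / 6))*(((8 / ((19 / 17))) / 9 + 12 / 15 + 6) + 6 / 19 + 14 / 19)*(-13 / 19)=8672511328 / 32896125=263.63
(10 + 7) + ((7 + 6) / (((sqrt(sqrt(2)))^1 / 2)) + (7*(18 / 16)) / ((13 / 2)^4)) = 38.87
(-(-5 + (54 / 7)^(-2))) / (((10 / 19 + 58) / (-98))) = -13528361 / 1621296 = -8.34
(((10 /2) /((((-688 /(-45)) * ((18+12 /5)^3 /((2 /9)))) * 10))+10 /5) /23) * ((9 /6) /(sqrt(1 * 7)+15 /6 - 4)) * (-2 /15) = -1460222833 * sqrt(7) /398823190560 - 1460222833 /265882127040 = -0.02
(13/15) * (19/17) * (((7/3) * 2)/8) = 1729/3060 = 0.57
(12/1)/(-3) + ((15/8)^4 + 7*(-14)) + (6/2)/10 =-1829691/20480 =-89.34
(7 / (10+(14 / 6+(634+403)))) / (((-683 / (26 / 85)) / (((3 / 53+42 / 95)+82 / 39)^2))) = -107435842871 / 5314458167157750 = -0.00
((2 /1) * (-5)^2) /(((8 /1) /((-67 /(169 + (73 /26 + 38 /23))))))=-500825 /207458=-2.41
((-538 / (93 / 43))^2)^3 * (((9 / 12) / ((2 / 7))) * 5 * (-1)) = -670629177805307104864247320 / 215663394483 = -3109610601339999.24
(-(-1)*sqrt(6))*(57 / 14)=57*sqrt(6) / 14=9.97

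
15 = 15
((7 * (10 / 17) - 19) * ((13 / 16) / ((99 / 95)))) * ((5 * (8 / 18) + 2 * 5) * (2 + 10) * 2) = -1562275 / 459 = -3403.65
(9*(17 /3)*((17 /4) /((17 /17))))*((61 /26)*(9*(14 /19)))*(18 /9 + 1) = 9995643 /988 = 10117.05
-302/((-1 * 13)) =302/13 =23.23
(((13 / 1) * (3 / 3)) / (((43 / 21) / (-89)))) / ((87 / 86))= -16198 / 29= -558.55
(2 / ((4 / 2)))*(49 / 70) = 7 / 10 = 0.70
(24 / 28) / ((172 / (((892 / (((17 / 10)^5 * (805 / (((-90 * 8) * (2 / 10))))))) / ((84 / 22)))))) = -0.01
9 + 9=18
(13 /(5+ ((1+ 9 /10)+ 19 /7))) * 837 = 761670 /673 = 1131.75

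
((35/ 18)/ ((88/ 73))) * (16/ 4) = 2555/ 396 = 6.45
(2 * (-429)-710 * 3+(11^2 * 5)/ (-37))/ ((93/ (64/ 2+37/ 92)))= -331370941/ 316572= -1046.75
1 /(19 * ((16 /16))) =1 /19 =0.05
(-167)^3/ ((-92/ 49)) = 228215687/ 92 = 2480605.29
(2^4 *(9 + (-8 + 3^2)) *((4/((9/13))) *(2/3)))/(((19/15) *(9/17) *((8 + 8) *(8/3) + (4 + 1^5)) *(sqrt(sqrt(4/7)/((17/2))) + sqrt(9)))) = 5.85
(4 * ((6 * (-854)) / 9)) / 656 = -427 / 123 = -3.47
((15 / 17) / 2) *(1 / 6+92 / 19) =2855 / 1292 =2.21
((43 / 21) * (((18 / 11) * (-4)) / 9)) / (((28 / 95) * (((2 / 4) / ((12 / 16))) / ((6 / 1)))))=-24510 / 539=-45.47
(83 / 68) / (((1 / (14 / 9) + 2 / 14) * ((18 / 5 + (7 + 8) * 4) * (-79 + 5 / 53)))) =-2905 / 9384408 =-0.00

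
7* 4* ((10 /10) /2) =14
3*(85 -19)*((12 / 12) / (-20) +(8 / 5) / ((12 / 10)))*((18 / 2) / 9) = 2541 / 10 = 254.10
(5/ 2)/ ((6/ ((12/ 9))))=5/ 9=0.56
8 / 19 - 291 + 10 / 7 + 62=-30211 / 133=-227.15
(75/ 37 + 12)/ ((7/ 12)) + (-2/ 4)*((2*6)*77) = -113430/ 259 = -437.95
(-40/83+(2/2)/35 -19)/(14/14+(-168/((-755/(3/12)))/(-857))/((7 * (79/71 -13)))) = -3086106418048/158641459123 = -19.45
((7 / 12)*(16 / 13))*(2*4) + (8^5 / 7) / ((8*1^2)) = 590.89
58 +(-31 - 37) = -10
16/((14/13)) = 104/7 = 14.86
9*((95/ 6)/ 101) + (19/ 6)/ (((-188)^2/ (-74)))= 15038557/ 10709232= 1.40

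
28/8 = 7/2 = 3.50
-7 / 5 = -1.40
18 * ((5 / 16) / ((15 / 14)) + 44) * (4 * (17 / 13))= 54213 / 13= 4170.23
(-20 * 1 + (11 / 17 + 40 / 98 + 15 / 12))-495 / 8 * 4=-883629 / 3332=-265.19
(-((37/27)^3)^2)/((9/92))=-236046829628/3486784401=-67.70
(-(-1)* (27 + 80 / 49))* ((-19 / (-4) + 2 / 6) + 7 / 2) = 144509 / 588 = 245.76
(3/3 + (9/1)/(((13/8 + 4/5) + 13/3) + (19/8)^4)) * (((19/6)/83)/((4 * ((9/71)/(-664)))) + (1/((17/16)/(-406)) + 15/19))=-10994276999030/20669179887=-531.92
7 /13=0.54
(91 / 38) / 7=13 / 38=0.34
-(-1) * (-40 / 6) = -20 / 3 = -6.67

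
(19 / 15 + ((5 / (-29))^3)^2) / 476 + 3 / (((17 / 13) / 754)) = 3673194312177197 / 2123519255970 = 1729.77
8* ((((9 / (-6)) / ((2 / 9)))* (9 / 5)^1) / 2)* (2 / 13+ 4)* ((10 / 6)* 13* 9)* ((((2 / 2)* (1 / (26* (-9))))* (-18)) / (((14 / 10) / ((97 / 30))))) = -636417 / 91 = -6993.59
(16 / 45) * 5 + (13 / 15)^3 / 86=518197 / 290250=1.79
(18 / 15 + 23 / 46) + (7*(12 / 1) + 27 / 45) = 863 / 10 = 86.30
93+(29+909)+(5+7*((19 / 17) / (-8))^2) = 19164383 / 18496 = 1036.14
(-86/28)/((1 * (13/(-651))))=3999/26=153.81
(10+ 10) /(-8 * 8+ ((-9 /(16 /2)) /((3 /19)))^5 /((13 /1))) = -8519680 /628955033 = -0.01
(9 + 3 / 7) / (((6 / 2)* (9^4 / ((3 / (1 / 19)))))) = 418 / 15309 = 0.03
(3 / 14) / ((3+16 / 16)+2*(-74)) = -0.00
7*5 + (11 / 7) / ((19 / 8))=4743 / 133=35.66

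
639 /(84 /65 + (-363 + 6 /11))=-152295 /86077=-1.77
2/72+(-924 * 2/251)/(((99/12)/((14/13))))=-109633/117468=-0.93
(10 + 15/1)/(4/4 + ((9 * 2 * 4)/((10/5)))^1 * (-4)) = -25/143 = -0.17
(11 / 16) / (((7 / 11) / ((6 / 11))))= 0.59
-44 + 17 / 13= -555 / 13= -42.69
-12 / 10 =-6 / 5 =-1.20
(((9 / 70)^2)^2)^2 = 43046721 / 576480100000000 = 0.00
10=10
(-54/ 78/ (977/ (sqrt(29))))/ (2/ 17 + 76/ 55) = -8415 * sqrt(29)/ 17806802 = -0.00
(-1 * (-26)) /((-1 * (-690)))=13 /345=0.04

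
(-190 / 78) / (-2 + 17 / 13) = 95 / 27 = 3.52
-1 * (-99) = 99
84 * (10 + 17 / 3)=1316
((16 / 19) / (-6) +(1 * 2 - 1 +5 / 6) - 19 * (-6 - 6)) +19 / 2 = 13634 / 57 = 239.19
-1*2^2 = -4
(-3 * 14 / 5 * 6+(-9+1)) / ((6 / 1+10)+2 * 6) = -73 / 35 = -2.09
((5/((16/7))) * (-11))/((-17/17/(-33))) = -12705/16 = -794.06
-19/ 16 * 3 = -57/ 16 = -3.56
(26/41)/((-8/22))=-143/82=-1.74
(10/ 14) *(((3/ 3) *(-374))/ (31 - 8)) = -1870/ 161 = -11.61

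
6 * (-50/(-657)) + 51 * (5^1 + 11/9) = 317.79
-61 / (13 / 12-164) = 732 / 1955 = 0.37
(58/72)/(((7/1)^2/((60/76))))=145/11172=0.01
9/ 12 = 3/ 4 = 0.75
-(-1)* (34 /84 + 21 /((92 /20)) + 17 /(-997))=4770175 /963102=4.95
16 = 16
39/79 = 0.49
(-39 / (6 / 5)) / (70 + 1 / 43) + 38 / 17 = 181321 / 102374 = 1.77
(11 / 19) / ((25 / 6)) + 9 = 4341 / 475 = 9.14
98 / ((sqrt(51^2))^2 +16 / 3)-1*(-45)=50307 / 1117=45.04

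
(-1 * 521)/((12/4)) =-521/3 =-173.67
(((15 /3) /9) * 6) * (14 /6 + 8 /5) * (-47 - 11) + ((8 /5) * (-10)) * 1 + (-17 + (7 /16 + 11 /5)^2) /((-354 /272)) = -326555371 /424800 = -768.73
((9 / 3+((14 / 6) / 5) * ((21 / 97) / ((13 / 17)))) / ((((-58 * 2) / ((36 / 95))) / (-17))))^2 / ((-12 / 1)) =-760760320428 / 301726453575625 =-0.00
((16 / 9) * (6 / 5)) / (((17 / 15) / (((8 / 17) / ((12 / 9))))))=192 / 289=0.66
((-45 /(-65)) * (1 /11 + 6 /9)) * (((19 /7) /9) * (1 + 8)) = 1425 /1001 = 1.42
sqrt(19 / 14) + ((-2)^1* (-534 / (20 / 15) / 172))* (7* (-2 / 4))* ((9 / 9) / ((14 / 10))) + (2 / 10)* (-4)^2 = -14521 / 1720 + sqrt(266) / 14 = -7.28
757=757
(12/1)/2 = 6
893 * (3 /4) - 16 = 2615 /4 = 653.75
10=10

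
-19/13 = -1.46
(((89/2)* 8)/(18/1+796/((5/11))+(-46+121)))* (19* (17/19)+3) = 35600/9221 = 3.86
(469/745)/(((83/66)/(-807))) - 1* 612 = -62822898/61835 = -1015.98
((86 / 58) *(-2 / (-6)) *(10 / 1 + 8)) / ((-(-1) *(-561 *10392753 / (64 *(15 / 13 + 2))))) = -225664 / 732678693747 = -0.00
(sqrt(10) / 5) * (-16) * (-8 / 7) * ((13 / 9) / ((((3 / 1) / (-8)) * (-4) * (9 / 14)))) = 6656 * sqrt(10) / 1215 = 17.32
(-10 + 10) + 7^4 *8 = 19208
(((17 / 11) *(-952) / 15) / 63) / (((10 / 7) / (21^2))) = -396508 / 825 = -480.62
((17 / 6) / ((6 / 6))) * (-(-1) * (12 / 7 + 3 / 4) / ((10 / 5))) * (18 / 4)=15.71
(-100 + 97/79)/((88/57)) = -444771/6952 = -63.98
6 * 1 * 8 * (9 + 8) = 816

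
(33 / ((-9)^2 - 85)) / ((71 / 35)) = -1155 / 284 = -4.07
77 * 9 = 693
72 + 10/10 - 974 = -901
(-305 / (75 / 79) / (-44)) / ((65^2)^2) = 4819 / 11781412500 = 0.00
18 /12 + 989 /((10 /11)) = 5447 /5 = 1089.40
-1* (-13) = 13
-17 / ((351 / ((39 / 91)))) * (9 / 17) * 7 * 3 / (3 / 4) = -4 / 13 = -0.31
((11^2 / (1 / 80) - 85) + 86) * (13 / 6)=41951 / 2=20975.50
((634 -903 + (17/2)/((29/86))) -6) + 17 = -6751/29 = -232.79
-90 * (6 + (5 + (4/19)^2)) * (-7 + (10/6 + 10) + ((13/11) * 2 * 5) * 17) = -811434240/3971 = -204340.03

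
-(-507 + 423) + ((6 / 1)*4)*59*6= 8580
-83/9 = -9.22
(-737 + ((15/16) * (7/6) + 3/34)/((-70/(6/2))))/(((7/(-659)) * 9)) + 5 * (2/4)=18502077451/2399040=7712.28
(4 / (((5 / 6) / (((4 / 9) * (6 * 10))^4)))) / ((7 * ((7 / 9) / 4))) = 262144000 / 147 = 1783292.52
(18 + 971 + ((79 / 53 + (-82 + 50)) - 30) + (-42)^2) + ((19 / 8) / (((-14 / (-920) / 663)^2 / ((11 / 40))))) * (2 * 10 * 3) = 193181780123173 / 2597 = 74386515257.29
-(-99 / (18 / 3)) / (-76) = -33 / 152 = -0.22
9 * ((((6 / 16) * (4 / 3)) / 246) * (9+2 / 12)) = 55 / 328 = 0.17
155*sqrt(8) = 310*sqrt(2) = 438.41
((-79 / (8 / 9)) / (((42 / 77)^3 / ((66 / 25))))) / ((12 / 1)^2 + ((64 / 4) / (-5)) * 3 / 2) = -1156639 / 111360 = -10.39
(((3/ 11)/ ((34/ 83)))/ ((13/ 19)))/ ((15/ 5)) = 1577/ 4862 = 0.32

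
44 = 44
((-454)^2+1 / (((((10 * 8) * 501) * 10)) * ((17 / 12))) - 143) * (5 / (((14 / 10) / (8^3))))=7484894041664 / 19873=376636342.86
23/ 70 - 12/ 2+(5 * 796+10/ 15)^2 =9982791907/ 630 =15845701.44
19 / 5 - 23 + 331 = 1559 / 5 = 311.80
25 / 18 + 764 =13777 / 18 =765.39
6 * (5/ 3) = 10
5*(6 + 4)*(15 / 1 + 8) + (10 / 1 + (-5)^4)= 1785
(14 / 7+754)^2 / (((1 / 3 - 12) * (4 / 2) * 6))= -20412 / 5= -4082.40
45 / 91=0.49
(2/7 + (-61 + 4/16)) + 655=16647/28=594.54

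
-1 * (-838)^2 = -702244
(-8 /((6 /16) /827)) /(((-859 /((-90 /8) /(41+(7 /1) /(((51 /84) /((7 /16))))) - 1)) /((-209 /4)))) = 10774341248 /8068587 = 1335.34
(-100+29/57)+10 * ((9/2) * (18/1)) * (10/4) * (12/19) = 67229/57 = 1179.46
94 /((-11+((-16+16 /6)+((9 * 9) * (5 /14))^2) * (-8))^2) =2031246 /941068787569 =0.00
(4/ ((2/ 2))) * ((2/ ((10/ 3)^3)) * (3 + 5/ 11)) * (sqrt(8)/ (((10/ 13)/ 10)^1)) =26676 * sqrt(2)/ 1375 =27.44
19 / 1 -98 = -79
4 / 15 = 0.27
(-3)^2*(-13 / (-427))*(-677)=-79209 / 427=-185.50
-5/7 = -0.71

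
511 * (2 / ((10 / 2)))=1022 / 5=204.40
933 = 933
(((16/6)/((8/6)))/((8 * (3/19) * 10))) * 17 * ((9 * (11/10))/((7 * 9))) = 3553/8400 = 0.42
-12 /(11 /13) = -156 /11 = -14.18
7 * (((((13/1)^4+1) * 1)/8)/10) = 99967/40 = 2499.18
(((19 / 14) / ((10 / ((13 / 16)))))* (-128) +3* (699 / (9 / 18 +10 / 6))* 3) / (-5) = -1314688 / 2275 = -577.88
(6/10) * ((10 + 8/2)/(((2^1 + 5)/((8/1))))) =48/5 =9.60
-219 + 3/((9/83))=-574/3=-191.33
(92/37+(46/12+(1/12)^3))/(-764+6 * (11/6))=-404101/48143808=-0.01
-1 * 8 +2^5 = 24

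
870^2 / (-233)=-756900 / 233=-3248.50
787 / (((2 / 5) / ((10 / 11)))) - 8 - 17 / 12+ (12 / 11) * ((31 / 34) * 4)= 4001497 / 2244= 1783.20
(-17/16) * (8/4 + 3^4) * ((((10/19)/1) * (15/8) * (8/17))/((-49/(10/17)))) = 31125/63308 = 0.49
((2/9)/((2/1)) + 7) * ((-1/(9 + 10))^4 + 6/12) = 1390112/390963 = 3.56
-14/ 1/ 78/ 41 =-7/ 1599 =-0.00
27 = 27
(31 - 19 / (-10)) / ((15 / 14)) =2303 / 75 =30.71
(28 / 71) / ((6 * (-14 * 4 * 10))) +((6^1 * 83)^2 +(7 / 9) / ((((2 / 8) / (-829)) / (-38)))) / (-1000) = -221100607 / 639000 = -346.01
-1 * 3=-3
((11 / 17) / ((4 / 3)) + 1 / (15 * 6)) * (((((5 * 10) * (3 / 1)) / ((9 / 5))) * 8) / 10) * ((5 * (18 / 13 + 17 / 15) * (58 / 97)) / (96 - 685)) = -0.42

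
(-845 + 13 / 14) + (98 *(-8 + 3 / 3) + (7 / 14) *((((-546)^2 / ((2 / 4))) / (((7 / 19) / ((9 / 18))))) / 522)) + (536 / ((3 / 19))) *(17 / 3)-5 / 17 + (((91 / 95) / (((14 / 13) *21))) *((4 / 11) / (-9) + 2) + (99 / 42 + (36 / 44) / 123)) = 6708147778684 / 362924415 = 18483.59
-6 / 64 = -3 / 32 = -0.09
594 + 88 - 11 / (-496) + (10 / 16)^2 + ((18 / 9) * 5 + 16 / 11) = 15142961 / 21824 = 693.87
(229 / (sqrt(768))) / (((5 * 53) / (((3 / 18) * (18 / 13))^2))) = 687 * sqrt(3) / 716560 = 0.00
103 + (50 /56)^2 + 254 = 280513 /784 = 357.80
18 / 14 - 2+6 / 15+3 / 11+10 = 3834 / 385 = 9.96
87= 87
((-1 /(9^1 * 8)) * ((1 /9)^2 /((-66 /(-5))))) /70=-1 /5388768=-0.00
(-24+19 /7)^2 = 22201 /49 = 453.08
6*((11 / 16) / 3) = 11 / 8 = 1.38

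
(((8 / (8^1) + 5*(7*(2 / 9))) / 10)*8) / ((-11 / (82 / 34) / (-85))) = 12956 / 99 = 130.87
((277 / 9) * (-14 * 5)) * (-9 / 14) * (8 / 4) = 2770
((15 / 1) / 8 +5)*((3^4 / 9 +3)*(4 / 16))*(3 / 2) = 495 / 16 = 30.94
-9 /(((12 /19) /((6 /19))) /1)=-9 /2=-4.50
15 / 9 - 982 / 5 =-2921 / 15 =-194.73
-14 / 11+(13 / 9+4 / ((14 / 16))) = 4.74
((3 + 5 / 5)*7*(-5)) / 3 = -140 / 3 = -46.67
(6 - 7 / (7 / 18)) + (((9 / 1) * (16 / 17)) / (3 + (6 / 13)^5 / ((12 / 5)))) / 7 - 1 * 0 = -513926580 / 44312387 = -11.60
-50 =-50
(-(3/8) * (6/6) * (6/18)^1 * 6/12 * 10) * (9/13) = -45/104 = -0.43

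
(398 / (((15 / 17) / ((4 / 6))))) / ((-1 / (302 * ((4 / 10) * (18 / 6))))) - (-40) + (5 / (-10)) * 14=-8170853 / 75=-108944.71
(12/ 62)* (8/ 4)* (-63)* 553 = -418068/ 31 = -13486.06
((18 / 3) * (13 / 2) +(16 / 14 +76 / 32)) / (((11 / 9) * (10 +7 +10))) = 1.29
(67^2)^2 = 20151121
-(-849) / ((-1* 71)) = -11.96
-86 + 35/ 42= -85.17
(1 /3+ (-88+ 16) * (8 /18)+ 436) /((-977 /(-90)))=36390 /977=37.25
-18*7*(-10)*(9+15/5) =15120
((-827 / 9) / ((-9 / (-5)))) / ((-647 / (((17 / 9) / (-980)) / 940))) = -14059 / 86899191120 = -0.00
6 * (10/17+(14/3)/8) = 239/34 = 7.03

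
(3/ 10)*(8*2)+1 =5.80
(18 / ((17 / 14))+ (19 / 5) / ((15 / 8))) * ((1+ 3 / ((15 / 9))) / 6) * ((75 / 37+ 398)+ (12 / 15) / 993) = 3145.59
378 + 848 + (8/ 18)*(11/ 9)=99350/ 81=1226.54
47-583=-536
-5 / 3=-1.67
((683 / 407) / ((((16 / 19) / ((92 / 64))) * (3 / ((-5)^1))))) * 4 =-1492355 / 78144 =-19.10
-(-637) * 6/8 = 1911/4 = 477.75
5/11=0.45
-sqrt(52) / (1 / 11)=-22*sqrt(13)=-79.32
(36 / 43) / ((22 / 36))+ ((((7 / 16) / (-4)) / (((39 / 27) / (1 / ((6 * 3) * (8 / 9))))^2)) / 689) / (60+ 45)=6181172661789 / 4511874498560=1.37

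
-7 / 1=-7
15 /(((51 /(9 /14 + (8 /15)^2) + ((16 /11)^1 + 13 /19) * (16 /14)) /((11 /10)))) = 47007653 /163650964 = 0.29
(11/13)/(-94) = -11/1222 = -0.01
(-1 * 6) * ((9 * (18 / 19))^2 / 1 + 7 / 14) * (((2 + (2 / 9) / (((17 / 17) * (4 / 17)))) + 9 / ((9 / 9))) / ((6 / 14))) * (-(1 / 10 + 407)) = 21586543993 / 4332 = 4983043.40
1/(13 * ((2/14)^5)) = 16807/13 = 1292.85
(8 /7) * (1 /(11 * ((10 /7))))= 4 /55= 0.07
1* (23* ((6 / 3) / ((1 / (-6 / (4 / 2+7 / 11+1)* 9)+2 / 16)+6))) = 109296 / 14393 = 7.59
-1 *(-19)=19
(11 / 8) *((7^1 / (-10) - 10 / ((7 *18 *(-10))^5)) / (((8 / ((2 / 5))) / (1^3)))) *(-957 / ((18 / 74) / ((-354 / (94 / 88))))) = -18731844965807602682383 / 298524912134400000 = -62748.01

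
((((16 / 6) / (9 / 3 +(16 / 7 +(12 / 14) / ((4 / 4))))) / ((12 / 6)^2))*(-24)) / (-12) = 28 / 129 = 0.22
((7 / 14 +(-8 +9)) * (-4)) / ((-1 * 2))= 3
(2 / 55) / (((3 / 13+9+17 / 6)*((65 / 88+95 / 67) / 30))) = 501696 / 11964815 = 0.04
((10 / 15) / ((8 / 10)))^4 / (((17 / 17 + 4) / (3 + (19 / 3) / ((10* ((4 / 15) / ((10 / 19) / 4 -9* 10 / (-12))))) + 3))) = 24125 / 10368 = 2.33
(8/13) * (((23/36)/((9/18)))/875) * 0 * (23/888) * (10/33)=0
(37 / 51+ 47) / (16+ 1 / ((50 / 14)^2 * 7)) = 1521250 / 510357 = 2.98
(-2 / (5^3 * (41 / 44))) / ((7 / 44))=-3872 / 35875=-0.11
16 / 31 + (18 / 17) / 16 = 2455 / 4216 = 0.58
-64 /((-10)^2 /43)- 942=-24238 /25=-969.52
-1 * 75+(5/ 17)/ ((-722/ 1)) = -920555/ 12274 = -75.00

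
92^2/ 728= 1058/ 91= 11.63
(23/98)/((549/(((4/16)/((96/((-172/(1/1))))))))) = -989/5164992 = -0.00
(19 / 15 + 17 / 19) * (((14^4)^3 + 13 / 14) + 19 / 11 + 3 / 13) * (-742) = -336871598923633965128 / 3705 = -90923508481412676.15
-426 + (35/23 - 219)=-14800/23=-643.48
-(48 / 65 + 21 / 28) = -387 / 260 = -1.49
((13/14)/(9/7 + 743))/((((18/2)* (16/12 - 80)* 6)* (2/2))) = -13/44264160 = -0.00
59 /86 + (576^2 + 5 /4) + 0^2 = 57065805 /172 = 331777.94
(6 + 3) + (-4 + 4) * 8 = 9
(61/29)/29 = 61/841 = 0.07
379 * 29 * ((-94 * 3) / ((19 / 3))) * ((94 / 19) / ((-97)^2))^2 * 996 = -81831896541216 / 607222338379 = -134.76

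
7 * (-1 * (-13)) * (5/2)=455/2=227.50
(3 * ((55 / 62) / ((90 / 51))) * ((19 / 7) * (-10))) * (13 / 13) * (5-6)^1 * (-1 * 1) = -17765 / 434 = -40.93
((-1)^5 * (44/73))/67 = -44/4891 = -0.01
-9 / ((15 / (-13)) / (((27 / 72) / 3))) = 39 / 40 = 0.98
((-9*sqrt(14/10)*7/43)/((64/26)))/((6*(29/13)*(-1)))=3549*sqrt(35)/399040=0.05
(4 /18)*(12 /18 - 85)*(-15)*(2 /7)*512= 2590720 /63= 41122.54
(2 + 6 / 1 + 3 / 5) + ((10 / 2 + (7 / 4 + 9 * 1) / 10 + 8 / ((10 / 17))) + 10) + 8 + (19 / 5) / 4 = 1889 / 40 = 47.22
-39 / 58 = -0.67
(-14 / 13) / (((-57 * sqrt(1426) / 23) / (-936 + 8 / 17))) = -111328 * sqrt(1426) / 390507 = -10.77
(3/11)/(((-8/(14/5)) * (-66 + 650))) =-21/128480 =-0.00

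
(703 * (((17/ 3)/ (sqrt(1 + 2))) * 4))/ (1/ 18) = 95608 * sqrt(3) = 165597.91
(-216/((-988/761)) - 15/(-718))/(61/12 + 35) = 177055182/42651713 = 4.15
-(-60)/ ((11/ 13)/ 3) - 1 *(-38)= 2758/ 11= 250.73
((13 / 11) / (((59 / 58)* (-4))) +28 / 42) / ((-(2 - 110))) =1465 / 420552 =0.00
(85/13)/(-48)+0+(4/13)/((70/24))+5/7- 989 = -21584831/21840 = -988.32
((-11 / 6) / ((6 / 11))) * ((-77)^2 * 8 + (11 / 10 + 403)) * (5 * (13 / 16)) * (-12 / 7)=752461853 / 672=1119734.90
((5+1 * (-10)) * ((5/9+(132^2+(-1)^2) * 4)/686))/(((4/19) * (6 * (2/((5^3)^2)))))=-133022265625/42336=-3142060.32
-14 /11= -1.27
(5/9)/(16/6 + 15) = 5/159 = 0.03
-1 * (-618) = 618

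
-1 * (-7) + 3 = 10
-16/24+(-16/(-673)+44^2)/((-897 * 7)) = -1373374/1408589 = -0.97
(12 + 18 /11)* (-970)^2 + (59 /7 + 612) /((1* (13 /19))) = 12844192687 /1001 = 12831361.33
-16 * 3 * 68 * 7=-22848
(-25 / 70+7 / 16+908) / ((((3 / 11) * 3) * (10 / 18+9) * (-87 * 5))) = -223751 / 837984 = -0.27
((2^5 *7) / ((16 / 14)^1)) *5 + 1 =981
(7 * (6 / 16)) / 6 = 7 / 16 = 0.44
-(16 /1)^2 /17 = -15.06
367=367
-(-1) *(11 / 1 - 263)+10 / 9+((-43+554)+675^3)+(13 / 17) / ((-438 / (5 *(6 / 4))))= 13739975807639 / 44676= 307547135.10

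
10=10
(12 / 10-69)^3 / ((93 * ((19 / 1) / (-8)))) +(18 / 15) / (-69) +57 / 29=69389353853 / 49107875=1413.00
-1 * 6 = -6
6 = 6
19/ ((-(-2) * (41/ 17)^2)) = 1.63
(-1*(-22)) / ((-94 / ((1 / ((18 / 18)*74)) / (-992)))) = 11 / 3450176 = 0.00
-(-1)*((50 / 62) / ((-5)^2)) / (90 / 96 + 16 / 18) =144 / 8153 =0.02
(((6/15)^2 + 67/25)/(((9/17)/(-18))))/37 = -2414/925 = -2.61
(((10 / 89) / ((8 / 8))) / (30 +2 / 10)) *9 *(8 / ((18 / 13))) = 2600 / 13439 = 0.19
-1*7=-7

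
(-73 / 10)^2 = 5329 / 100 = 53.29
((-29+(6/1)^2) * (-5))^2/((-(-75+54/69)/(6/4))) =28175/1138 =24.76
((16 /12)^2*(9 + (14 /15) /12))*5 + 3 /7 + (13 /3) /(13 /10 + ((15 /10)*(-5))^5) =24946757935 /307530027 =81.12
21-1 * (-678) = 699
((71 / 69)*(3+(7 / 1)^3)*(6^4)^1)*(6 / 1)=63675072 / 23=2768481.39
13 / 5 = 2.60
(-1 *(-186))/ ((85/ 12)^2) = 26784/ 7225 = 3.71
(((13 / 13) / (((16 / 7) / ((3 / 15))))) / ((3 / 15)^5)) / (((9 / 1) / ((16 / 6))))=4375 / 54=81.02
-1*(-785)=785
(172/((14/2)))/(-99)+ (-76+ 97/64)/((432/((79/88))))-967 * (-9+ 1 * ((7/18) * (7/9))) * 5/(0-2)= -1074326955109/51093504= -21026.68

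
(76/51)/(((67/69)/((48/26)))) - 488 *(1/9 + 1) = -71880592/133263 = -539.39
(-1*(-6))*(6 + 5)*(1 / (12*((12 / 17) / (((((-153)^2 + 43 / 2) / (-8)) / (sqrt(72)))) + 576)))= 8763007*sqrt(2) / 365547173622336 + 6980935607459 / 731094347244672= 0.01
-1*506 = -506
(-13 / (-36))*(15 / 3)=65 / 36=1.81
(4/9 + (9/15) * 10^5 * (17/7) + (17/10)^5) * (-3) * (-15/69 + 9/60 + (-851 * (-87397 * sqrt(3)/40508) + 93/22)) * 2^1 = -3593840563123222283 * sqrt(3)/2238600000 - 2760703398729937/759000000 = -2784265562.35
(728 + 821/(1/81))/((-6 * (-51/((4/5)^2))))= 537832/3825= 140.61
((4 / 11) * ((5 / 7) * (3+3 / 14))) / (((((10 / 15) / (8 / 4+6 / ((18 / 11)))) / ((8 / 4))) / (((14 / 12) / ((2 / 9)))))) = 11475 / 154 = 74.51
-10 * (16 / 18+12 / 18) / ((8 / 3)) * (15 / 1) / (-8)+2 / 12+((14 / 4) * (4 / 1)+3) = 1349 / 48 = 28.10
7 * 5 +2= 37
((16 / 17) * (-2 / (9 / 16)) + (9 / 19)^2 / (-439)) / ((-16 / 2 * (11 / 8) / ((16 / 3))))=1298458256 / 800160471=1.62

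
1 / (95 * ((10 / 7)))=7 / 950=0.01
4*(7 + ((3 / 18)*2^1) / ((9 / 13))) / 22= 404 / 297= 1.36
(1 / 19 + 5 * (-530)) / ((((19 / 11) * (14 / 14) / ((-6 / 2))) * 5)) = 1661517 / 1805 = 920.51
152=152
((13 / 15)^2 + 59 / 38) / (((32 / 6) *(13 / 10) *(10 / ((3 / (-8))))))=-19697 / 1580800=-0.01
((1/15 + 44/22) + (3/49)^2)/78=37283/1404585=0.03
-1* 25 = -25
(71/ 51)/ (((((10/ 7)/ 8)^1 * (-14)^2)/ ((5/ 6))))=71/ 2142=0.03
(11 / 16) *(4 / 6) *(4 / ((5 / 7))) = 77 / 30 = 2.57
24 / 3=8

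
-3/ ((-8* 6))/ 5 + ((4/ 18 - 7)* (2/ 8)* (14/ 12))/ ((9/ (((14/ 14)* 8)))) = -33917/ 19440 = -1.74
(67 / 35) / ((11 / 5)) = 67 / 77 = 0.87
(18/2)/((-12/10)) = -15/2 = -7.50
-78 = -78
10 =10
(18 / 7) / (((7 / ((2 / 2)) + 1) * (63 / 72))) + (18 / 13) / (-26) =2601 / 8281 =0.31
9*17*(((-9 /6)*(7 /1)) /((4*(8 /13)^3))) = -7058961 /4096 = -1723.38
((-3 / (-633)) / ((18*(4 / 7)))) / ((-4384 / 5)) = -35 / 66601728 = -0.00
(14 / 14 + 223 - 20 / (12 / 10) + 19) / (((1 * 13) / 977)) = 663383 / 39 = 17009.82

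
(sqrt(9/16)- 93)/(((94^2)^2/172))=-15867/78074896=-0.00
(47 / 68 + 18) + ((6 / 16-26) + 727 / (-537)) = -605263 / 73032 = -8.29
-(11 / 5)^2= -121 / 25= -4.84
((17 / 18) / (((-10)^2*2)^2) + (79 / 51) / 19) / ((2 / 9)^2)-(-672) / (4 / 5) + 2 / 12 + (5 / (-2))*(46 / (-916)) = 59785001950853 / 71008320000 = 841.94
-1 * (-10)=10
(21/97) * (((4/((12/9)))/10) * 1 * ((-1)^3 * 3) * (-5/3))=63/194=0.32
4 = 4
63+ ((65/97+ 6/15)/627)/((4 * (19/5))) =97067297/1540748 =63.00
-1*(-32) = 32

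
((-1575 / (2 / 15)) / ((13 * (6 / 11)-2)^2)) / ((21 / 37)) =-5036625 / 6272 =-803.03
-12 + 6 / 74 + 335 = 323.08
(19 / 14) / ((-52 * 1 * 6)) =-0.00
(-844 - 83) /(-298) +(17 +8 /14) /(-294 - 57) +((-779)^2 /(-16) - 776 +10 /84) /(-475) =78406899527 /927435600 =84.54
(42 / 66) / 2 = 7 / 22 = 0.32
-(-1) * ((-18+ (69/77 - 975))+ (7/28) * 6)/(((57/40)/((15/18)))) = -2542550/4389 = -579.30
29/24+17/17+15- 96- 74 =-3667/24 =-152.79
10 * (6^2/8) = 45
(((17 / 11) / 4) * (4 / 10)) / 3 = 17 / 330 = 0.05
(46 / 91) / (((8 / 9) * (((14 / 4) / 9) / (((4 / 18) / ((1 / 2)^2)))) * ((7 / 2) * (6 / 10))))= 2760 / 4459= 0.62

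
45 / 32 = 1.41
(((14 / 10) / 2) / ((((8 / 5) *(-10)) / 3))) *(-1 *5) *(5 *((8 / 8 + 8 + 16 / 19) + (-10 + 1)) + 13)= 6867 / 608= 11.29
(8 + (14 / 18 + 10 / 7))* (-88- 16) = -66872 / 63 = -1061.46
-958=-958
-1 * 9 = -9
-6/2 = -3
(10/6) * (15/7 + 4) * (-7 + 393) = 82990/21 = 3951.90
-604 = -604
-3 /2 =-1.50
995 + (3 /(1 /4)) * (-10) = 875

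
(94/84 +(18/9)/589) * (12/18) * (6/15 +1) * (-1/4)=-27767/106020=-0.26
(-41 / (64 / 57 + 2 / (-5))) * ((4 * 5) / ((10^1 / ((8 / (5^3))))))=-18696 / 2575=-7.26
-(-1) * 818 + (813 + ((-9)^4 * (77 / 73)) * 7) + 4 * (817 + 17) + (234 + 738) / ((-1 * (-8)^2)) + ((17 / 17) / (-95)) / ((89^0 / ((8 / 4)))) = 5924746859 / 110960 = 53395.34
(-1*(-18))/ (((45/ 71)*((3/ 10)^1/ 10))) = 2840/ 3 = 946.67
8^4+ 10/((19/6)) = 77884/19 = 4099.16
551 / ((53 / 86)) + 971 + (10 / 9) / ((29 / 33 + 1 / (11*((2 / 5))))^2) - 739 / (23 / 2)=11704083457 / 6496051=1801.72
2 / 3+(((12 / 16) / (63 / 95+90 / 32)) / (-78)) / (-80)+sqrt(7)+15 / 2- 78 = -38368649 / 549432+sqrt(7) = -67.19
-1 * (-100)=100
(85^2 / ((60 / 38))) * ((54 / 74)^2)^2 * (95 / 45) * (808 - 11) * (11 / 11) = 8183228212395 / 3748322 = 2183171.09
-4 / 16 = -1 / 4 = -0.25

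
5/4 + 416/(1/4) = 6661/4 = 1665.25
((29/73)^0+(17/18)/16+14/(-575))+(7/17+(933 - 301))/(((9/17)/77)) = 15232188143/165600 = 91981.81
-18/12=-3/2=-1.50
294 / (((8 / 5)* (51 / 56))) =3430 / 17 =201.76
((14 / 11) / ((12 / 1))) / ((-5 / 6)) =-7 / 55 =-0.13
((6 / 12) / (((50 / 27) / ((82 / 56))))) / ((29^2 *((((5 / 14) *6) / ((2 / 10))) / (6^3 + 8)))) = 5166 / 525625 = 0.01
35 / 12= 2.92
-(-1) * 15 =15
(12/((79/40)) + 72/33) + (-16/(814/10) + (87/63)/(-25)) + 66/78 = 1942547294/219444225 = 8.85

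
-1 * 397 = -397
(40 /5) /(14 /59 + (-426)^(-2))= 85656672 /2540723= 33.71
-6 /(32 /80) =-15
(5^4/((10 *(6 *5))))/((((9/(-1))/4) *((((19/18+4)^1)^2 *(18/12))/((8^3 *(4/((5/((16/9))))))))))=-1310720/74529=-17.59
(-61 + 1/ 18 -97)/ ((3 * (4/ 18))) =-2843/ 12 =-236.92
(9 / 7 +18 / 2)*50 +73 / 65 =234511 / 455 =515.41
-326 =-326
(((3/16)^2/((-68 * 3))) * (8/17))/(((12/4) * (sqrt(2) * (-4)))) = sqrt(2)/295936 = 0.00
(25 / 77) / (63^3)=25 / 19253619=0.00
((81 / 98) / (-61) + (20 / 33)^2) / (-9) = -2302991 / 58590378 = -0.04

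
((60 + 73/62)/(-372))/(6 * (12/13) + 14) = -49309/5858256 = -0.01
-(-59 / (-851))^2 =-3481 / 724201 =-0.00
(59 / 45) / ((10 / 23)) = 1357 / 450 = 3.02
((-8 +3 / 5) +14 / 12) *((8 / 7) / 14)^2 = -1496 / 36015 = -0.04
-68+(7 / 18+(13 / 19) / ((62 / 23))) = -357061 / 5301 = -67.36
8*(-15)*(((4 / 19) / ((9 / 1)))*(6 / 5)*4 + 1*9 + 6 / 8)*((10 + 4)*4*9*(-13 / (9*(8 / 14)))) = 28647164 / 19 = 1507745.47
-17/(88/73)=-1241/88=-14.10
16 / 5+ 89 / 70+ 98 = 7173 / 70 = 102.47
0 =0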